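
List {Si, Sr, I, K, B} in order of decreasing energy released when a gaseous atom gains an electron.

I > Si > K > B > Sr

B is in period 2, group 13; Si is in period 3, group 14; K is in period 4, group 1; Sr is in period 5, group 2; I is in period 5, group 17.
EA tends to increase across a period and decrease down a group, though the pattern is less regular than for IE or radius.
These span different periods and groups, so the two trends combine.
B > Sr: relative to Sr, both the across-period and down-group shifts push B's electron affinity up.
K > B: this pair runs against the simple trend — see the exception note.
Si > K: relative to K, both the across-period and down-group shifts push Si's electron affinity up.
I > Si: period and group pull opposite ways; the across-period shift dominates (295 vs 134 kJ/mol).
Note the exception: K has a higher electron affinity than B, contrary to the simple trend — B's ns²np¹ configuration gives only a small electron affinity — the sparsely filled np subshell binds an added electron weakly.
Tabulated electron affinity (kJ/mol): B 27, Si 134, K 48, Sr 5, I 295.
So from highest to lowest: I > Si > K > B > Sr.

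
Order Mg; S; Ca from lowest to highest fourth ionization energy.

Consider each +3 ion: Mg³⁺ is already 1 electron into the core; S³⁺ still has 3 valence electrons; Ca³⁺ is already 1 electron into the core.
Core electrons are held far more tightly than valence electrons, so Ca and Mg top the IE_4 order.
The numbers (kJ/mol): Mg 10543, S 4556, Ca 6491.
Hence IE_4: S < Ca < Mg.

S < Ca < Mg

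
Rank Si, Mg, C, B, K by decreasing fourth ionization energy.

B > Mg > C > K > Si

The fourth ionization energy removes an electron from the +3 ion. For each element: Si³⁺ still has 1 valence electron; Mg³⁺ is already 1 electron into the core; C³⁺ still has 1 valence electron; B³⁺ is the bare [He] core; K³⁺ is already 2 electrons into the core.
Usually core removal costs more than valence removal, but here the competition is close: a tightly held n=2 valence electron can cost more to remove than an n=3 core electron, so the actual values have to decide it.
Valence configurations: Si³⁺ [Ne]3s¹, C³⁺ [He]2s¹.
Approximate IE_4 values (kJ/mol): Si 4356, Mg 10543, C 6223, B 25026, K 5877.
Putting it together, IE_4: Si < K < C < Mg < B.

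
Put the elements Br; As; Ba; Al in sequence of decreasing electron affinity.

Adding an electron releases more energy for atoms nearer the top right (short of the noble gases).
These span different periods and groups, so the two trends combine.
Al > Ba: both effects reinforce here, so Al is clearly the higher of the two.
As > Al: the two effects oppose for this pair; the across-period effect wins (78 vs 42 kJ/mol).
Br > As: Br lies to the right of As in period 4, so the across-period effect alone puts Br higher.
Approximate values (kJ/mol): Al 42, As 78, Br 325, Ba 14.
So from highest to lowest: Br > As > Al > Ba.

Br > As > Al > Ba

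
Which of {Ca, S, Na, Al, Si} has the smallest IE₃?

The third ionization energy removes an electron from the +2 ion. For each element: Ca²⁺ is the bare [Ar] core; S²⁺ still has 4 valence electrons; Na²⁺ is already 1 electron into the core; Al²⁺ still has 1 valence electron; Si²⁺ still has 2 valence electrons.
Core electrons are held far more tightly than valence electrons, so Ca and Na top the IE_3 order.
Valence configurations: S²⁺ [Ne]3s²3p², Al²⁺ [Ne]3s¹, Si²⁺ [Ne]3s².
The numbers (kJ/mol): Ca 4912, S 3357, Na 6910, Al 2745, Si 3232.
Overall IE_3 order: Al < Si < S < Ca < Na.

Al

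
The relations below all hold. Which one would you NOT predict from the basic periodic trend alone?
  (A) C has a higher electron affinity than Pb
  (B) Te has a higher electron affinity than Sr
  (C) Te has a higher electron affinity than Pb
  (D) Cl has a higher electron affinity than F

The general trend: electron affinity increases across a period and decreases down a group.
(A) C (period 2, group 14) vs Pb (period 6, group 14): the stated order agrees with the simple trend.
(B) Te (period 5, group 16) vs Sr (period 5, group 2): the stated order agrees with the simple trend.
(C) Te (period 5, group 16) vs Pb (period 6, group 14): the stated order agrees with the simple trend.
(D) Cl (period 3, group 17) vs F (period 2, group 17): the stated order contradicts the simple trend.
The exception is (D): F's small 2p subshell makes the incoming electron feel strong e⁻–e⁻ repulsion, so Cl actually releases more energy on gaining an electron.

(D)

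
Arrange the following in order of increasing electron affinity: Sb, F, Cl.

Atoms with high Z_eff and room in the valence shell (especially the halogens) have the most exothermic electron affinities.
Here both period and group differ, so the two effects have to be weighed against each other.
F > Sb: both effects reinforce here, so F is clearly the higher of the two.
Cl > F: this pair runs against the simple trend — see the exception note.
Note the exception: Cl has a higher electron affinity than F, contrary to the simple trend — F's small 2p subshell makes the incoming electron feel strong e⁻–e⁻ repulsion, so Cl actually releases more energy on gaining an electron.
Approximate values (kJ/mol): F 328, Cl 349, Sb 103.
So from lowest to highest: Sb < F < Cl.

Sb < F < Cl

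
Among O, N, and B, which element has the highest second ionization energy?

O

After 1 electron has been removed, what remains? O⁺ still has 5 valence electrons; N⁺ still has 4 valence electrons; B⁺ still has 2 valence electrons.
All are still removing valence electrons, so compare the +1 ions as you would atoms: IE_2 generally rises across a period (higher Z_eff) and falls down a group (larger shell), subject to the usual subshell exceptions.
Valence configurations: O⁺ [He]2s²2p³, N⁺ [He]2s²2p², B⁺ [He]2s².
Approximate IE_2 values (kJ/mol): O 3388, N 2856, B 2427.
Hence IE_2: B < N < O.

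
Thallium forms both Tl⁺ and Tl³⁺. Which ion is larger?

Both ions have Z = 81 protons, but Tl³⁺ has lost more electrons, so its remaining electrons feel a larger effective nuclear charge per electron and are pulled in more tightly.
Higher positive charge → smaller ion, so Tl⁺ > Tl³⁺.

Tl⁺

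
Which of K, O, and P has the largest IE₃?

O

The third ionization energy removes an electron from the +2 ion. For each element: K²⁺ is already 1 electron into the core; O²⁺ still has 4 valence electrons; P²⁺ still has 3 valence electrons.
Usually core removal costs more than valence removal, but here the competition is close: a tightly held n=2 valence electron can cost more to remove than an n=3 core electron, so the actual values have to decide it.
Valence configurations: O²⁺ [He]2s²2p², P²⁺ [Ne]3s²3p¹.
Approximate IE_3 values (kJ/mol): K 4420, O 5300, P 2914.
Putting it together, IE_3: P < K < O.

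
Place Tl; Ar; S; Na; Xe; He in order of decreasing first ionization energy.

He is in period 1, group 18; Na is in period 3, group 1; S is in period 3, group 16; Ar is in period 3, group 18; Xe is in period 5, group 18; Tl is in period 6, group 13.
Removing the outermost electron gets harder across a period and easier down a group.
These span different periods and groups, so the two trends combine.
Tl > Na: the two effects oppose for this pair; the across-period effect wins (589 vs 496 kJ/mol).
S > Tl: both effects reinforce here, so S is clearly the higher of the two.
Xe > S: the two effects oppose for this pair; the across-period effect wins (1170 vs 1000 kJ/mol).
Ar > Xe: Ar sits above Xe in group 18, so the down-group effect alone puts Ar higher.
He > Ar: He sits above Ar in group 18, so the down-group effect alone puts He higher.
Approximate values (kJ/mol): He 2372, Na 496, S 1000, Ar 1521, Xe 1170, Tl 589.
So from highest to lowest: He > Ar > Xe > S > Tl > Na.

He > Ar > Xe > S > Tl > Na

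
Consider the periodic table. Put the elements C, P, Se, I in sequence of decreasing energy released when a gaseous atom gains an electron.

C is in period 2, group 14; P is in period 3, group 15; Se is in period 4, group 16; I is in period 5, group 17.
Adding an electron releases more energy for atoms nearer the top right (short of the noble gases).
These sit on a diagonal, where the across-period and down-group effects partly cancel.
C > P: period and group pull opposite ways; the down-group shift dominates (122 vs 72 kJ/mol).
Se > C: period and group pull opposite ways; the across-period shift dominates (195 vs 122 kJ/mol).
I > Se: period and group pull opposite ways; the across-period shift dominates (295 vs 195 kJ/mol).
Approximate values (kJ/mol): C 122, P 72, Se 195, I 295.
So from highest to lowest: I > Se > C > P.

I, Se, C, P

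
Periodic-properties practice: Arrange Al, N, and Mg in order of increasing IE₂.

The second ionization energy removes an electron from the +1 ion. For each element: Al⁺ still has 2 valence electrons; N⁺ still has 4 valence electrons; Mg⁺ still has 1 valence electron.
All are still removing valence electrons, so compare the +1 ions as you would atoms: IE_2 generally rises across a period (higher Z_eff) and falls down a group (larger shell), subject to the usual subshell exceptions.
Valence configurations: Al⁺ [Ne]3s², N⁺ [He]2s²2p², Mg⁺ [Ne]3s¹.
Approximate IE_2 values (kJ/mol): Al 1817, N 2856, Mg 1451.
Hence IE_2: Mg < Al < N.

Mg < Al < N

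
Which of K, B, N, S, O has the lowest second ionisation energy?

S

IE_2 is the cost of taking one more electron from the +1 cation: K⁺ is the bare [Ar] core; B⁺ still has 2 valence electrons; N⁺ still has 4 valence electrons; S⁺ still has 5 valence electrons; O⁺ still has 5 valence electrons.
Usually core removal costs more than valence removal, but here the competition is close: a tightly held n=2 valence electron can cost more to remove than an n=3 core electron, so the actual values have to decide it.
Valence configurations: B⁺ [He]2s², N⁺ [He]2s²2p², S⁺ [Ne]3s²3p³, O⁺ [He]2s²2p³.
Tabulated IE_2 (kJ/mol): K 3052, B 2427, N 2856, S 2252, O 3388.
Putting it together, IE_2: S < B < N < K < O.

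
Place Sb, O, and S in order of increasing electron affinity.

Electron affinity generally becomes more exothermic across a period toward the halogens and less exothermic down a group.
Here both period and group differ, so the two effects have to be weighed against each other.
O > Sb: relative to Sb, both the across-period and down-group shifts push O's electron affinity up.
S > O: this pair runs against the simple trend — see the exception note.
Note the exception: S has a higher electron affinity than O, contrary to the simple trend — the compact 2p subshell of O repels the added electron more than S's larger 3p does.
Tabulated electron affinity (kJ/mol): O 141, S 200, Sb 103.
So from lowest to highest: Sb < O < S.

Sb < O < S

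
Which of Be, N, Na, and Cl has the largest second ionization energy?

After 1 electron has been removed, what remains? Be⁺ still has 1 valence electron; N⁺ still has 4 valence electrons; Na⁺ is the bare [Ne] core; Cl⁺ still has 6 valence electrons.
Breaking into a closed-shell core is much more expensive than removing a leftover valence electron — Na has the largest IE_2 here.
Valence configurations: Be⁺ [He]2s¹, N⁺ [He]2s²2p², Cl⁺ [Ne]3s²3p⁴.
Approximate IE_2 values (kJ/mol): Be 1757, N 2856, Na 4562, Cl 2298.
Putting it together, IE_2: Be < Cl < N < Na.

Na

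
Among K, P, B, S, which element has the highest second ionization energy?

The second ionization energy removes an electron from the +1 ion. For each element: K⁺ is the bare [Ar] core; P⁺ still has 4 valence electrons; B⁺ still has 2 valence electrons; S⁺ still has 5 valence electrons.
Pulling an electron out of a noble-gas core costs far more than removing a remaining valence electron, so K sits at the high end of IE_2.
Valence configurations: P⁺ [Ne]3s²3p², B⁺ [He]2s², S⁺ [Ne]3s²3p³.
Tabulated IE_2 (kJ/mol): K 3052, P 1907, B 2427, S 2252.
Putting it together, IE_2: P < S < B < K.

K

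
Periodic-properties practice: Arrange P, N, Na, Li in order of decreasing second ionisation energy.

Li > Na > N > P

IE_2 is the cost of taking one more electron from the +1 cation: P⁺ still has 4 valence electrons; N⁺ still has 4 valence electrons; Na⁺ is the bare [Ne] core; Li⁺ is the bare [He] core.
Pulling an electron out of a noble-gas core costs far more than removing a remaining valence electron, so Na and Li sit at the high end of IE_2.
Valence configurations: P⁺ [Ne]3s²3p², N⁺ [He]2s²2p².
Tabulated IE_2 (kJ/mol): P 1907, N 2856, Na 4562, Li 7298.
Hence IE_2: P < N < Na < Li.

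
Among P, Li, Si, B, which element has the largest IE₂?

After 1 electron has been removed, what remains? P⁺ still has 4 valence electrons; Li⁺ is the bare [He] core; Si⁺ still has 3 valence electrons; B⁺ still has 2 valence electrons.
Breaking into a closed-shell core is much more expensive than removing a leftover valence electron — Li has the largest IE_2 here.
Valence configurations: P⁺ [Ne]3s²3p², Si⁺ [Ne]3s²3p¹, B⁺ [He]2s².
Tabulated IE_2 (kJ/mol): P 1907, Li 7298, Si 1577, B 2427.
Hence IE_2: Si < P < B < Li.

Li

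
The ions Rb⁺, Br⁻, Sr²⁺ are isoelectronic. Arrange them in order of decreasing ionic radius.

Br⁻ > Rb⁺ > Sr²⁺

All of these have 36 electrons, so size is governed by nuclear charge alone: the more protons, the stronger the pull on the same electron cloud, and the smaller the ion.
Nuclear charges: Sr²⁺ (Z=38), Rb⁺ (Z=37), Br⁻ (Z=35).
Largest to smallest: Br⁻ > Rb⁺ > Sr²⁺.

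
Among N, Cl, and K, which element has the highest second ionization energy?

Consider each +1 ion: N⁺ still has 4 valence electrons; Cl⁺ still has 6 valence electrons; K⁺ is the bare [Ar] core.
Pulling an electron out of a noble-gas core costs far more than removing a remaining valence electron, so K sits at the high end of IE_2.
Valence configurations: N⁺ [He]2s²2p², Cl⁺ [Ne]3s²3p⁴.
The numbers (kJ/mol): N 2856, Cl 2298, K 3052.
Overall IE_2 order: Cl < N < K.

K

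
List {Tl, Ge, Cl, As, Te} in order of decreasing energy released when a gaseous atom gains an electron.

Cl > Te > Ge > As > Tl

Cl is in period 3, group 17; Ge is in period 4, group 14; As is in period 4, group 15; Te is in period 5, group 16; Tl is in period 6, group 13.
Adding an electron releases more energy for atoms nearer the top right (short of the noble gases).
These span different periods and groups, so the two trends combine.
As > Tl: relative to Tl, both the across-period and down-group shifts push As's electron affinity up.
Ge > As: this pair runs against the simple trend — see the exception note.
Te > Ge: the two effects oppose for this pair; the across-period effect wins (190 vs 119 kJ/mol).
Cl > Te: relative to Te, both the across-period and down-group shifts push Cl's electron affinity up.
Note the exception: Ge has a higher electron affinity than As, contrary to the simple trend — adding an electron to As's half-filled 4p³ is unfavourable, so Ge (4p²) has the more exothermic EA.
Tabulated electron affinity (kJ/mol): Cl 349, Ge 119, As 78, Te 190, Tl 19.
So from highest to lowest: Cl > Te > Ge > As > Tl.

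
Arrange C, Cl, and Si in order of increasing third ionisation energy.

Si, Cl, C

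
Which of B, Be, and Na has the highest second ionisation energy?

After 1 electron has been removed, what remains? B⁺ still has 2 valence electrons; Be⁺ still has 1 valence electron; Na⁺ is the bare [Ne] core.
Pulling an electron out of a noble-gas core costs far more than removing a remaining valence electron, so Na sits at the high end of IE_2.
Valence configurations: B⁺ [He]2s², Be⁺ [He]2s¹.
The numbers (kJ/mol): B 2427, Be 1757, Na 4562.
Hence IE_2: Be < B < Na.

Na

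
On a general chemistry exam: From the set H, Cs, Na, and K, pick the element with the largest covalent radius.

Cs

H is in period 1, group 1; Na is in period 3, group 1; K is in period 4, group 1; Cs is in period 6, group 1.
Moving right in a period, electrons are added to the same shell under a stronger nuclear pull, so atoms get smaller; moving down, a new shell is opened and atoms get larger.
All are in group 1, so atomic radius increases down the group.
The largest covalent radius among these belongs to Cs.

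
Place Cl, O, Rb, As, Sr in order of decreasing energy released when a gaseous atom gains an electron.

Cl > O > As > Rb > Sr

O is in period 2, group 16; Cl is in period 3, group 17; As is in period 4, group 15; Rb is in period 5, group 1; Sr is in period 5, group 2.
EA tends to increase across a period and decrease down a group, though the pattern is less regular than for IE or radius.
These span different periods and groups, so the two trends combine.
Rb > Sr: this pair runs against the simple trend — see the exception note.
As > Rb: relative to Rb, both the across-period and down-group shifts push As's electron affinity up.
O > As: both effects reinforce here, so O is clearly the higher of the two.
Cl > O: period and group pull opposite ways; the across-period shift dominates (349 vs 141 kJ/mol).
Note the exception: Rb has a higher electron affinity than Sr, contrary to the simple trend — adding an electron to Sr (ns²) has to open a new, higher-energy np subshell, which is unfavourable.
Approximate values (kJ/mol): O 141, Cl 349, As 78, Rb 47, Sr 5.
So from highest to lowest: Cl > O > As > Rb > Sr.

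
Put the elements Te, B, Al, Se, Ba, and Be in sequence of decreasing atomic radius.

Ba > Te > Al > Se > Be > B

Be is in period 2, group 2; B is in period 2, group 13; Al is in period 3, group 13; Se is in period 4, group 16; Te is in period 5, group 16; Ba is in period 6, group 2.
Atomic radius shrinks across a period as nuclear charge pulls the same shell inward, and grows down a group as new shells are added.
Neither a single period nor a single group — weigh both effects.
Be > B: Be lies to the left of B in period 2, so the across-period effect alone puts Be larger.
Se > Be: period and group pull opposite ways; the down-group shift dominates (116 vs 102 pm).
Al > Se: the two effects oppose for this pair; the across-period effect wins (126 vs 116 pm).
Te > Al: period and group pull opposite ways; the down-group shift dominates (136 vs 126 pm).
Ba > Te: relative to Te, both the across-period and down-group shifts push Ba's atomic radius up.
For reference (pm): Be 102, B 85, Al 126, Se 116, Te 136, Ba 196.
So from largest to smallest: Ba > Te > Al > Se > Be > B.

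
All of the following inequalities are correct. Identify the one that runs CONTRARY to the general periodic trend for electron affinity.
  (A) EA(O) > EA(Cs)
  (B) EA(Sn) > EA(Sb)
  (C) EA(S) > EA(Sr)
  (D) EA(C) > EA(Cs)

The general trend: electron affinity increases across a period and decreases down a group.
(A) O (period 2, group 16) vs Cs (period 6, group 1): the stated order agrees with the simple trend.
(B) Sn (period 5, group 14) vs Sb (period 5, group 15): the stated order contradicts the simple trend.
(C) S (period 3, group 16) vs Sr (period 5, group 2): the stated order agrees with the simple trend.
(D) C (period 2, group 14) vs Cs (period 6, group 1): the stated order agrees with the simple trend.
The exception is (B): adding an electron to Sb's half-filled 5p³ is unfavourable, so Sn has the more exothermic EA.

(B)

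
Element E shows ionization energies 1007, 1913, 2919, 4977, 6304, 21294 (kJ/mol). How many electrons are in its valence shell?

Look for the largest jump between consecutive ionization energies: IE6/IE5 ≈ 3.4, far larger than any earlier ratio.
That jump marks the point where a core electron is being removed. So the atom has 5 valence electrons.

5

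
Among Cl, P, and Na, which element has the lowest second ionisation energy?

The second ionization energy removes an electron from the +1 ion. For each element: Cl⁺ still has 6 valence electrons; P⁺ still has 4 valence electrons; Na⁺ is the bare [Ne] core.
Breaking into a closed-shell core is much more expensive than removing a leftover valence electron — Na has the largest IE_2 here.
Valence configurations: Cl⁺ [Ne]3s²3p⁴, P⁺ [Ne]3s²3p².
Approximate IE_2 values (kJ/mol): Cl 2298, P 1907, Na 4562.
Hence IE_2: P < Cl < Na.

P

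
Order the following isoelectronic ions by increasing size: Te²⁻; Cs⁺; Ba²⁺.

Ba²⁺ < Cs⁺ < Te²⁻

All of these have 54 electrons, so size is governed by nuclear charge alone: the more protons, the stronger the pull on the same electron cloud, and the smaller the ion.
Nuclear charges: Ba²⁺ (Z=56), Cs⁺ (Z=55), Te²⁻ (Z=52).
Smallest to largest: Ba²⁺ < Cs⁺ < Te²⁻.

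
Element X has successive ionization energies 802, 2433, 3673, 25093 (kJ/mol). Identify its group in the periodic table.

Group 13

Look for the largest jump between consecutive ionization energies: IE4/IE3 ≈ 6.8, far larger than any earlier ratio.
That jump marks the point where a core electron is being removed. So the atom has 3 valence electrons.
A main-group element with 3 valence electrons is in group 13.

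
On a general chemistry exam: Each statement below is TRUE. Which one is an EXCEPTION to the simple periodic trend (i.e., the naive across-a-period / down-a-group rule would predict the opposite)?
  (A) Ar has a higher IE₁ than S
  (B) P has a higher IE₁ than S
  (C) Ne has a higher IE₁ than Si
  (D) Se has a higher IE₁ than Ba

(B)

The general trend: IE₁ increases across a period and decreases down a group.
(A) Ar (period 3, group 18) vs S (period 3, group 16): the stated order agrees with the simple trend.
(B) P (period 3, group 15) vs S (period 3, group 16): the stated order contradicts the simple trend.
(C) Ne (period 2, group 18) vs Si (period 3, group 14): the stated order agrees with the simple trend.
(D) Se (period 4, group 16) vs Ba (period 6, group 2): the stated order agrees with the simple trend.
The exception is (B): S (3p⁴) ionizes more easily than half-filled P (3p³) because the paired 3p electron in S is pushed out by e⁻–e⁻ repulsion.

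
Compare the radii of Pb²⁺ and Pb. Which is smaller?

Forming Pb²⁺ removes 2 electrons from Pb. Fewer electrons for the same nuclear charge means less shielding and a higher Z_eff on the remaining electrons.
A cation is smaller than its parent atom: Pb²⁺ < Pb.

Pb²⁺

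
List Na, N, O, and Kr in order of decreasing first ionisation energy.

N is in period 2, group 15; O is in period 2, group 16; Na is in period 3, group 1; Kr is in period 4, group 18.
Removing the outermost electron gets harder across a period and easier down a group.
These span different periods and groups, so the two trends combine.
O > Na: relative to Na, both the across-period and down-group shifts push O's first ionization energy up.
Kr > O: the two effects oppose for this pair; the across-period effect wins (1351 vs 1314 kJ/mol).
N > Kr: period and group pull opposite ways; the down-group shift dominates (1402 vs 1351 kJ/mol).
Note the exception: N has a higher first ionization energy than O, contrary to the simple trend — pairing an electron in O's 2p⁴ costs repulsion energy, so O ionizes more easily than half-filled N (2p³).
Approximate values (kJ/mol): N 1402, O 1314, Na 496, Kr 1351.
So from highest to lowest: N > Kr > O > Na.

N, Kr, O, Na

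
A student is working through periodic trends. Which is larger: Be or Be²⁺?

Forming Be²⁺ removes 2 electrons from Be. Fewer electrons for the same nuclear charge means less shielding and a higher Z_eff on the remaining electrons, and for main-group metals the entire outer shell is lost.
A cation is smaller than its parent atom: Be²⁺ < Be.

Be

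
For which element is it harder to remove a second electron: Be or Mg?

Consider each +1 ion: Be⁺ still has 1 valence electron; Mg⁺ still has 1 valence electron.
All are still removing valence electrons, so compare the +1 ions as you would atoms: IE_2 generally rises across a period (higher Z_eff) and falls down a group (larger shell), subject to the usual subshell exceptions.
Valence configurations: Be⁺ [He]2s¹, Mg⁺ [Ne]3s¹.
The numbers (kJ/mol): Be 1757, Mg 1451.
So the second ionization energies run Mg < Be.

Be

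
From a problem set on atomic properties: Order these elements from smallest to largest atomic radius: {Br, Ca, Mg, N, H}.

H is in period 1, group 1; N is in period 2, group 15; Mg is in period 3, group 2; Ca is in period 4, group 2; Br is in period 4, group 17.
Radius decreases left→right (rising Z_eff, same n) and increases top→bottom (higher n).
Neither a single period nor a single group — weigh both effects.
N > H: period and group pull opposite ways; the down-group shift dominates (71 vs 32 pm).
Br > N: period and group pull opposite ways; the down-group shift dominates (114 vs 71 pm).
Mg > Br: the two effects oppose for this pair; the across-period effect wins (139 vs 114 pm).
Ca > Mg: they share group 2; the group trend gives Ca the larger value.
Approximate values (pm): H 32, N 71, Mg 139, Ca 171, Br 114.
So from smallest to largest: H < N < Br < Mg < Ca.

H < N < Br < Mg < Ca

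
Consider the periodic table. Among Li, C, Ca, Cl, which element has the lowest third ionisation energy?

Cl

After 2 electrons have been removed, what remains? Li²⁺ is already 1 electron into the core; C²⁺ still has 2 valence electrons; Ca²⁺ is the bare [Ar] core; Cl²⁺ still has 5 valence electrons.
Pulling an electron out of a noble-gas core costs far more than removing a remaining valence electron, so Ca and Li sit at the high end of IE_3.
Valence configurations: C²⁺ [He]2s², Cl²⁺ [Ne]3s²3p³.
The numbers (kJ/mol): Li 11815, C 4620, Ca 4912, Cl 3822.
Overall IE_3 order: Cl < C < Ca < Li.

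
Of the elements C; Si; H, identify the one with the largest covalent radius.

Across a period the added protons contract the valence shell; down a group each new principal shell makes the atom larger.
Here both period and group differ, so the two effects have to be weighed against each other.
C > H: period and group pull opposite ways; the down-group shift dominates (75 vs 32 pm).
Si > C: Si sits below C in group 14, so the down-group effect alone puts Si larger.
Approximate values (pm): H 32, C 75, Si 116.
The largest covalent radius among these belongs to Si.

Si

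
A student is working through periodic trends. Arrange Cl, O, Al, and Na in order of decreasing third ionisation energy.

Na > O > Cl > Al

The third ionization energy removes an electron from the +2 ion. For each element: Cl²⁺ still has 5 valence electrons; O²⁺ still has 4 valence electrons; Al²⁺ still has 1 valence electron; Na²⁺ is already 1 electron into the core.
Pulling an electron out of a noble-gas core costs far more than removing a remaining valence electron, so Na sits at the high end of IE_3.
Valence configurations: Cl²⁺ [Ne]3s²3p³, O²⁺ [He]2s²2p², Al²⁺ [Ne]3s¹.
Tabulated IE_3 (kJ/mol): Cl 3822, O 5300, Al 2745, Na 6910.
Hence IE_3: Al < Cl < O < Na.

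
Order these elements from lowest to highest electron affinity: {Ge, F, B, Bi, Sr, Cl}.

Sr < B < Bi < Ge < F < Cl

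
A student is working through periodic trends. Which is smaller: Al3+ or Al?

Forming Al3+ removes 3 electrons from Al. Fewer electrons for the same nuclear charge means less shielding and a higher Z_eff on the remaining electrons, and for main-group metals the entire outer shell is lost.
A cation is smaller than its parent atom: Al3+ < Al.

Al3+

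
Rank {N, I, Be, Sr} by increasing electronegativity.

Be is in period 2, group 2; N is in period 2, group 15; Sr is in period 5, group 2; I is in period 5, group 17.
Atoms toward the upper right of the periodic table pull bonding electrons most strongly.
Neither a single period nor a single group — weigh both effects.
Be > Sr: Be sits above Sr in group 2, so the down-group effect alone puts Be higher.
I > Be: the two effects oppose for this pair; the across-period effect wins (2.66 vs 1.57).
N > I: the two effects oppose for this pair; the down-group effect wins (3.04 vs 2.66).
Tabulated electronegativity (Pauling): Be 1.57, N 3.04, Sr 0.95, I 2.66.
So from lowest to highest: Sr < Be < I < N.

Sr < Be < I < N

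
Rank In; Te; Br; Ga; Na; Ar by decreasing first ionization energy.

Ar, Br, Te, Ga, In, Na

Na is in period 3, group 1; Ar is in period 3, group 18; Ga is in period 4, group 13; Br is in period 4, group 17; In is in period 5, group 13; Te is in period 5, group 16.
First ionization energy rises across a period (greater Z_eff holds electrons more tightly) and falls down a group (valence electrons are farther from the nucleus).
These span different periods and groups, so the two trends combine.
In > Na: the two effects oppose for this pair; the across-period effect wins (558 vs 496 kJ/mol).
Ga > In: Ga sits above In in group 13, so the down-group effect alone puts Ga higher.
Te > Ga: the two effects oppose for this pair; the across-period effect wins (869 vs 579 kJ/mol).
Br > Te: relative to Te, both the across-period and down-group shifts push Br's first ionization energy up.
Ar > Br: relative to Br, both the across-period and down-group shifts push Ar's first ionization energy up.
Tabulated first ionization energy (kJ/mol): Na 496, Ar 1521, Ga 579, Br 1140, In 558, Te 869.
So from highest to lowest: Ar > Br > Te > Ga > In > Na.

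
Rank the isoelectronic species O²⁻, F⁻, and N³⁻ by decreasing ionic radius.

All of these have 10 electrons, so size is governed by nuclear charge alone: the more protons, the stronger the pull on the same electron cloud, and the smaller the ion.
Nuclear charges: F⁻ (Z=9), O²⁻ (Z=8), N³⁻ (Z=7).
Largest to smallest: N³⁻ > O²⁻ > F⁻.

N³⁻ > O²⁻ > F⁻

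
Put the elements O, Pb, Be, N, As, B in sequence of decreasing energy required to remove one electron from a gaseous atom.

Be is in period 2, group 2; B is in period 2, group 13; N is in period 2, group 15; O is in period 2, group 16; As is in period 4, group 15; Pb is in period 6, group 14.
IE₁ increases left→right with effective nuclear charge and decreases top→bottom as the valence shell moves farther out.
Neither a single period nor a single group — weigh both effects.
B > Pb: the two effects oppose for this pair; the down-group effect wins (801 vs 716 kJ/mol).
Be > B: this pair runs against the simple trend — see the exception note.
As > Be: period and group pull opposite ways; the across-period shift dominates (947 vs 900 kJ/mol).
O > As: relative to As, both the across-period and down-group shifts push O's first ionization energy up.
N > O: this pair runs against the simple trend — see the exception note.
Note the exception: Be has a higher first ionization energy than B, contrary to the simple trend — removing B's lone 2p electron is easier than breaking Be's filled 2s².
Note the exception: N has a higher first ionization energy than O, contrary to the simple trend — pairing an electron in O's 2p⁴ costs repulsion energy, so O ionizes more easily than half-filled N (2p³).
Tabulated first ionization energy (kJ/mol): Be 900, B 801, N 1402, O 1314, As 947, Pb 716.
So from highest to lowest: N > O > As > Be > B > Pb.

N, O, As, Be, B, Pb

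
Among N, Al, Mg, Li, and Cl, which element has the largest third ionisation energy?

IE_3 is the cost of taking one more electron from the +2 cation: N²⁺ still has 3 valence electrons; Al²⁺ still has 1 valence electron; Mg²⁺ is the bare [Ne] core; Li²⁺ is already 1 electron into the core; Cl²⁺ still has 5 valence electrons.
Breaking into a closed-shell core is much more expensive than removing a leftover valence electron — Mg and Li have the largest IE_3 here.
Valence configurations: N²⁺ [He]2s²2p¹, Al²⁺ [Ne]3s¹, Cl²⁺ [Ne]3s²3p³.
Approximate IE_3 values (kJ/mol): N 4578, Al 2745, Mg 7733, Li 11815, Cl 3822.
Hence IE_3: Al < Cl < N < Mg < Li.

Li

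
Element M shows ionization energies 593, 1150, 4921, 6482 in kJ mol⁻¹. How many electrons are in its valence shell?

Look for the largest jump between consecutive ionization energies: IE3/IE2 ≈ 4.3, far larger than any earlier ratio.
That jump marks the point where a core electron is being removed. So the atom has 2 valence electrons.

2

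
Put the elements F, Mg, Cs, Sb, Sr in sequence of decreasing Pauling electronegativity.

F, Sb, Mg, Sr, Cs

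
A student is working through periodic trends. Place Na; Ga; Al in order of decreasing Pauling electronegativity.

Ga > Al > Na

Na is in period 3, group 1; Al is in period 3, group 13; Ga is in period 4, group 13.
EN rises left→right (higher Z_eff, smaller atoms) and falls top→bottom (larger, more shielded atoms).
Neither a single period nor a single group — weigh both effects.
Al > Na: both are in period 3; the period trend gives Al the larger value.
Ga > Al: this pair runs against the simple trend — see the exception note.
Note the exception: Ga has a higher electronegativity than Al, contrary to the simple trend — poor shielding by filled d (and f) subshells raises the heavier element's effective nuclear charge more than the simple down-group trend predicts.
Approximate values (Pauling): Na 0.93, Al 1.61, Ga 1.81.
So from highest to lowest: Ga > Al > Na.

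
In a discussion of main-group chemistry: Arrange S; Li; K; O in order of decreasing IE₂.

After 1 electron has been removed, what remains? S⁺ still has 5 valence electrons; Li⁺ is the bare [He] core; K⁺ is the bare [Ar] core; O⁺ still has 5 valence electrons.
Usually core removal costs more than valence removal, but here the competition is close: a tightly held n=2 valence electron can cost more to remove than an n=3 core electron, so the actual values have to decide it.
Valence configurations: S⁺ [Ne]3s²3p³, O⁺ [He]2s²2p³.
Tabulated IE_2 (kJ/mol): S 2252, Li 7298, K 3052, O 3388.
So the second ionization energies run S < K < O < Li.

Li > O > K > S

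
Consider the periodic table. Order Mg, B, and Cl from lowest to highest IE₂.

Mg < Cl < B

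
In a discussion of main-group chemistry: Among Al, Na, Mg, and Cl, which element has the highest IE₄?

Al

Consider each +3 ion: Al³⁺ is the bare [Ne] core; Na³⁺ is already 2 electrons into the core; Mg³⁺ is already 1 electron into the core; Cl³⁺ still has 4 valence electrons.
Core electrons are held far more tightly than valence electrons, so Na, Mg and Al top the IE_4 order.
Approximate IE_4 values (kJ/mol): Al 11577, Na 9543, Mg 10543, Cl 5159.
So the fourth ionization energies run Cl < Na < Mg < Al.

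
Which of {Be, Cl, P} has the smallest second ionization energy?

Be

The second ionization energy removes an electron from the +1 ion. For each element: Be⁺ still has 1 valence electron; Cl⁺ still has 6 valence electrons; P⁺ still has 4 valence electrons.
All are still removing valence electrons, so compare the +1 ions as you would atoms: IE_2 generally rises across a period (higher Z_eff) and falls down a group (larger shell), subject to the usual subshell exceptions.
Valence configurations: Be⁺ [He]2s¹, Cl⁺ [Ne]3s²3p⁴, P⁺ [Ne]3s²3p².
Tabulated IE_2 (kJ/mol): Be 1757, Cl 2298, P 1907.
Putting it together, IE_2: Be < P < Cl.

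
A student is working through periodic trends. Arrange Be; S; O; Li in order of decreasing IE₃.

The third ionization energy removes an electron from the +2 ion. For each element: Be²⁺ is the bare [He] core; S²⁺ still has 4 valence electrons; O²⁺ still has 4 valence electrons; Li²⁺ is already 1 electron into the core.
Pulling an electron out of a noble-gas core costs far more than removing a remaining valence electron, so Li and Be sit at the high end of IE_3.
Valence configurations: S²⁺ [Ne]3s²3p², O²⁺ [He]2s²2p².
The numbers (kJ/mol): Be 14849, S 3357, O 5300, Li 11815.
Overall IE_3 order: S < O < Li < Be.

Be, Li, O, S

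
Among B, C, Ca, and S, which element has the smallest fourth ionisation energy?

After 3 electrons have been removed, what remains? B³⁺ is the bare [He] core; C³⁺ still has 1 valence electron; Ca³⁺ is already 1 electron into the core; S³⁺ still has 3 valence electrons.
Breaking into a closed-shell core is much more expensive than removing a leftover valence electron — Ca and B have the largest IE_4 here.
Valence configurations: C³⁺ [He]2s¹, S³⁺ [Ne]3s²3p¹.
Tabulated IE_4 (kJ/mol): B 25026, C 6223, Ca 6491, S 4556.
Overall IE_4 order: S < C < Ca < B.

S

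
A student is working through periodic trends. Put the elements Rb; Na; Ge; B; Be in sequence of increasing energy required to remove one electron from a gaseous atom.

Be is in period 2, group 2; B is in period 2, group 13; Na is in period 3, group 1; Ge is in period 4, group 14; Rb is in period 5, group 1.
Across a period the outer electron is held more tightly (higher IE₁); down a group it sits in a higher shell, more shielded, and comes off more easily.
These span different periods and groups, so the two trends combine.
Na > Rb: they share group 1; the group trend gives Na the larger value.
Ge > Na: period and group pull opposite ways; the across-period shift dominates (762 vs 496 kJ/mol).
B > Ge: period and group pull opposite ways; the down-group shift dominates (801 vs 762 kJ/mol).
Be > B: this pair runs against the simple trend — see the exception note.
Note the exception: Be has a higher first ionization energy than B, contrary to the simple trend — removing B's lone 2p electron is easier than breaking Be's filled 2s².
For reference (kJ/mol): Be 900, B 801, Na 496, Ge 762, Rb 403.
So from lowest to highest: Rb < Na < Ge < B < Be.

Rb < Na < Ge < B < Be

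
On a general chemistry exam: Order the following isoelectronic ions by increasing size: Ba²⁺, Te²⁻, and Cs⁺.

Ba²⁺ < Cs⁺ < Te²⁻

All of these have 54 electrons, so size is governed by nuclear charge alone: the more protons, the stronger the pull on the same electron cloud, and the smaller the ion.
Nuclear charges: Ba²⁺ (Z=56), Cs⁺ (Z=55), Te²⁻ (Z=52).
Smallest to largest: Ba²⁺ < Cs⁺ < Te²⁻.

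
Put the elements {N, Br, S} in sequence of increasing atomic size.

N, S, Br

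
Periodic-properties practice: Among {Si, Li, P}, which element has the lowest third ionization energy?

P

After 2 electrons have been removed, what remains? Si²⁺ still has 2 valence electrons; Li²⁺ is already 1 electron into the core; P²⁺ still has 3 valence electrons.
Breaking into a closed-shell core is much more expensive than removing a leftover valence electron — Li has the largest IE_3 here.
Valence configurations: Si²⁺ [Ne]3s², P²⁺ [Ne]3s²3p¹.
P²⁺ loses a lone 3p electron whereas Si²⁺ must break into a filled 3s² pair, so IE_3(Si) > IE_3(P) even though P has the higher nuclear charge.
The numbers (kJ/mol): Si 3232, Li 11815, P 2914.
Overall IE_3 order: P < Si < Li.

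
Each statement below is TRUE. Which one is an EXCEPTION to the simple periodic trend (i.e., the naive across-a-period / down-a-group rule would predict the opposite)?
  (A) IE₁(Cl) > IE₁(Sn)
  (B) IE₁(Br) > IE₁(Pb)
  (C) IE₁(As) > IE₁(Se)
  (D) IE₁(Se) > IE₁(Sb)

The general trend: first ionisation energy increases across a period and decreases down a group.
(A) Cl (period 3, group 17) vs Sn (period 5, group 14): the stated order agrees with the simple trend.
(B) Br (period 4, group 17) vs Pb (period 6, group 14): the stated order agrees with the simple trend.
(C) As (period 4, group 15) vs Se (period 4, group 16): the stated order contradicts the simple trend.
(D) Se (period 4, group 16) vs Sb (period 5, group 15): the stated order agrees with the simple trend.
The exception is (C): Se (4p⁴) ionizes more easily than half-filled As (4p³).

(C)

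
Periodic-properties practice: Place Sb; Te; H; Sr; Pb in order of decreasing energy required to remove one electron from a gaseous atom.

H, Te, Sb, Pb, Sr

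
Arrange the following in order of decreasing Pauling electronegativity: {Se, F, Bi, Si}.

EN rises left→right (higher Z_eff, smaller atoms) and falls top→bottom (larger, more shielded atoms).
Here both period and group differ, so the two effects have to be weighed against each other.
Bi > Si: the two effects oppose for this pair; the across-period effect wins (2.02 vs 1.90).
Se > Bi: relative to Bi, both the across-period and down-group shifts push Se's electronegativity up.
F > Se: both effects reinforce here, so F is clearly the higher of the two.
Approximate values (Pauling): F 3.98, Si 1.90, Se 2.55, Bi 2.02.
So from highest to lowest: F > Se > Bi > Si.

F, Se, Bi, Si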